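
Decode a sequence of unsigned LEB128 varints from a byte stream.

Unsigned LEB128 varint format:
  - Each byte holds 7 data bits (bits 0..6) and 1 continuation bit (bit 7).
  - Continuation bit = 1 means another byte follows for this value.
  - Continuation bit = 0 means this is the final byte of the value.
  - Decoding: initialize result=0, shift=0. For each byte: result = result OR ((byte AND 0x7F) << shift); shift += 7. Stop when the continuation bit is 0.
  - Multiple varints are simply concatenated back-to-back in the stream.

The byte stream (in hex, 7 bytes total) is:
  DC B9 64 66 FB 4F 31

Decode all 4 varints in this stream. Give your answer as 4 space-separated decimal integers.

  byte[0]=0xDC cont=1 payload=0x5C=92: acc |= 92<<0 -> acc=92 shift=7
  byte[1]=0xB9 cont=1 payload=0x39=57: acc |= 57<<7 -> acc=7388 shift=14
  byte[2]=0x64 cont=0 payload=0x64=100: acc |= 100<<14 -> acc=1645788 shift=21 [end]
Varint 1: bytes[0:3] = DC B9 64 -> value 1645788 (3 byte(s))
  byte[3]=0x66 cont=0 payload=0x66=102: acc |= 102<<0 -> acc=102 shift=7 [end]
Varint 2: bytes[3:4] = 66 -> value 102 (1 byte(s))
  byte[4]=0xFB cont=1 payload=0x7B=123: acc |= 123<<0 -> acc=123 shift=7
  byte[5]=0x4F cont=0 payload=0x4F=79: acc |= 79<<7 -> acc=10235 shift=14 [end]
Varint 3: bytes[4:6] = FB 4F -> value 10235 (2 byte(s))
  byte[6]=0x31 cont=0 payload=0x31=49: acc |= 49<<0 -> acc=49 shift=7 [end]
Varint 4: bytes[6:7] = 31 -> value 49 (1 byte(s))

Answer: 1645788 102 10235 49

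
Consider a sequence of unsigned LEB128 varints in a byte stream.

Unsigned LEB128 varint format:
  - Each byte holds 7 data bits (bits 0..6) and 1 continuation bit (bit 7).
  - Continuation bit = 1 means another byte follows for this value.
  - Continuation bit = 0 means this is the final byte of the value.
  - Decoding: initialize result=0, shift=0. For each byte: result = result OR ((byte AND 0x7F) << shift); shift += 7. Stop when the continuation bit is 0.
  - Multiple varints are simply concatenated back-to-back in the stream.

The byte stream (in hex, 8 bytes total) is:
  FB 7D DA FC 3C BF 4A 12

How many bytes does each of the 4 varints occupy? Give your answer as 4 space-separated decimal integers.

Answer: 2 3 2 1

Derivation:
  byte[0]=0xFB cont=1 payload=0x7B=123: acc |= 123<<0 -> acc=123 shift=7
  byte[1]=0x7D cont=0 payload=0x7D=125: acc |= 125<<7 -> acc=16123 shift=14 [end]
Varint 1: bytes[0:2] = FB 7D -> value 16123 (2 byte(s))
  byte[2]=0xDA cont=1 payload=0x5A=90: acc |= 90<<0 -> acc=90 shift=7
  byte[3]=0xFC cont=1 payload=0x7C=124: acc |= 124<<7 -> acc=15962 shift=14
  byte[4]=0x3C cont=0 payload=0x3C=60: acc |= 60<<14 -> acc=999002 shift=21 [end]
Varint 2: bytes[2:5] = DA FC 3C -> value 999002 (3 byte(s))
  byte[5]=0xBF cont=1 payload=0x3F=63: acc |= 63<<0 -> acc=63 shift=7
  byte[6]=0x4A cont=0 payload=0x4A=74: acc |= 74<<7 -> acc=9535 shift=14 [end]
Varint 3: bytes[5:7] = BF 4A -> value 9535 (2 byte(s))
  byte[7]=0x12 cont=0 payload=0x12=18: acc |= 18<<0 -> acc=18 shift=7 [end]
Varint 4: bytes[7:8] = 12 -> value 18 (1 byte(s))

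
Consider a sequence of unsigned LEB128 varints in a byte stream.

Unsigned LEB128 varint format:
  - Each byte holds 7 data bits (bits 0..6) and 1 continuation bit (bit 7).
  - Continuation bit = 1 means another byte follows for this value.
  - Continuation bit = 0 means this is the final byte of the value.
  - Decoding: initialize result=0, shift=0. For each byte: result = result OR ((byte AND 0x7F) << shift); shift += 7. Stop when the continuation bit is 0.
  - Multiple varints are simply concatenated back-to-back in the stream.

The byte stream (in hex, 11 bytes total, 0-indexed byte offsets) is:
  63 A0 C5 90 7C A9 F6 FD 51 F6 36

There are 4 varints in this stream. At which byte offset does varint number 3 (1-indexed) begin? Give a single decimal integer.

Answer: 5

Derivation:
  byte[0]=0x63 cont=0 payload=0x63=99: acc |= 99<<0 -> acc=99 shift=7 [end]
Varint 1: bytes[0:1] = 63 -> value 99 (1 byte(s))
  byte[1]=0xA0 cont=1 payload=0x20=32: acc |= 32<<0 -> acc=32 shift=7
  byte[2]=0xC5 cont=1 payload=0x45=69: acc |= 69<<7 -> acc=8864 shift=14
  byte[3]=0x90 cont=1 payload=0x10=16: acc |= 16<<14 -> acc=271008 shift=21
  byte[4]=0x7C cont=0 payload=0x7C=124: acc |= 124<<21 -> acc=260317856 shift=28 [end]
Varint 2: bytes[1:5] = A0 C5 90 7C -> value 260317856 (4 byte(s))
  byte[5]=0xA9 cont=1 payload=0x29=41: acc |= 41<<0 -> acc=41 shift=7
  byte[6]=0xF6 cont=1 payload=0x76=118: acc |= 118<<7 -> acc=15145 shift=14
  byte[7]=0xFD cont=1 payload=0x7D=125: acc |= 125<<14 -> acc=2063145 shift=21
  byte[8]=0x51 cont=0 payload=0x51=81: acc |= 81<<21 -> acc=171932457 shift=28 [end]
Varint 3: bytes[5:9] = A9 F6 FD 51 -> value 171932457 (4 byte(s))
  byte[9]=0xF6 cont=1 payload=0x76=118: acc |= 118<<0 -> acc=118 shift=7
  byte[10]=0x36 cont=0 payload=0x36=54: acc |= 54<<7 -> acc=7030 shift=14 [end]
Varint 4: bytes[9:11] = F6 36 -> value 7030 (2 byte(s))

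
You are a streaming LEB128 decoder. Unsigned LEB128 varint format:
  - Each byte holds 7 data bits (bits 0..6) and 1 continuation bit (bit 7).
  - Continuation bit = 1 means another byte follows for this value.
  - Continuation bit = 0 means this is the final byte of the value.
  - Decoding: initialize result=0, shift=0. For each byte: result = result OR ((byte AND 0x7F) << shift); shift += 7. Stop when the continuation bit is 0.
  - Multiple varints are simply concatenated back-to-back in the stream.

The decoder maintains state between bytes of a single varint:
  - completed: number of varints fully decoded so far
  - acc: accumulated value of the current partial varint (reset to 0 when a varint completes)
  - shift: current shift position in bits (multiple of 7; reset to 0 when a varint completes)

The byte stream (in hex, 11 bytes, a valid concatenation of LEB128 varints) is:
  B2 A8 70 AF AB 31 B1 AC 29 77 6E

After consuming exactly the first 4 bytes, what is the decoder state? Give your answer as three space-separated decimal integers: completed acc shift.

byte[0]=0xB2 cont=1 payload=0x32: acc |= 50<<0 -> completed=0 acc=50 shift=7
byte[1]=0xA8 cont=1 payload=0x28: acc |= 40<<7 -> completed=0 acc=5170 shift=14
byte[2]=0x70 cont=0 payload=0x70: varint #1 complete (value=1840178); reset -> completed=1 acc=0 shift=0
byte[3]=0xAF cont=1 payload=0x2F: acc |= 47<<0 -> completed=1 acc=47 shift=7

Answer: 1 47 7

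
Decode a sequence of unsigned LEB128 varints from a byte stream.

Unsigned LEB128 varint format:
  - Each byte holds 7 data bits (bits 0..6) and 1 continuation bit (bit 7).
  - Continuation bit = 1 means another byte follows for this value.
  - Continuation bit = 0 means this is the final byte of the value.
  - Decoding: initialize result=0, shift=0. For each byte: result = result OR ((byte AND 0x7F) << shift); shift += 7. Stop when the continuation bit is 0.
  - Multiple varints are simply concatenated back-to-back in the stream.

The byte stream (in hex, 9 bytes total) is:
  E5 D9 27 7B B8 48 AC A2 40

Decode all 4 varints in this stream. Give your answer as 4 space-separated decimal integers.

  byte[0]=0xE5 cont=1 payload=0x65=101: acc |= 101<<0 -> acc=101 shift=7
  byte[1]=0xD9 cont=1 payload=0x59=89: acc |= 89<<7 -> acc=11493 shift=14
  byte[2]=0x27 cont=0 payload=0x27=39: acc |= 39<<14 -> acc=650469 shift=21 [end]
Varint 1: bytes[0:3] = E5 D9 27 -> value 650469 (3 byte(s))
  byte[3]=0x7B cont=0 payload=0x7B=123: acc |= 123<<0 -> acc=123 shift=7 [end]
Varint 2: bytes[3:4] = 7B -> value 123 (1 byte(s))
  byte[4]=0xB8 cont=1 payload=0x38=56: acc |= 56<<0 -> acc=56 shift=7
  byte[5]=0x48 cont=0 payload=0x48=72: acc |= 72<<7 -> acc=9272 shift=14 [end]
Varint 3: bytes[4:6] = B8 48 -> value 9272 (2 byte(s))
  byte[6]=0xAC cont=1 payload=0x2C=44: acc |= 44<<0 -> acc=44 shift=7
  byte[7]=0xA2 cont=1 payload=0x22=34: acc |= 34<<7 -> acc=4396 shift=14
  byte[8]=0x40 cont=0 payload=0x40=64: acc |= 64<<14 -> acc=1052972 shift=21 [end]
Varint 4: bytes[6:9] = AC A2 40 -> value 1052972 (3 byte(s))

Answer: 650469 123 9272 1052972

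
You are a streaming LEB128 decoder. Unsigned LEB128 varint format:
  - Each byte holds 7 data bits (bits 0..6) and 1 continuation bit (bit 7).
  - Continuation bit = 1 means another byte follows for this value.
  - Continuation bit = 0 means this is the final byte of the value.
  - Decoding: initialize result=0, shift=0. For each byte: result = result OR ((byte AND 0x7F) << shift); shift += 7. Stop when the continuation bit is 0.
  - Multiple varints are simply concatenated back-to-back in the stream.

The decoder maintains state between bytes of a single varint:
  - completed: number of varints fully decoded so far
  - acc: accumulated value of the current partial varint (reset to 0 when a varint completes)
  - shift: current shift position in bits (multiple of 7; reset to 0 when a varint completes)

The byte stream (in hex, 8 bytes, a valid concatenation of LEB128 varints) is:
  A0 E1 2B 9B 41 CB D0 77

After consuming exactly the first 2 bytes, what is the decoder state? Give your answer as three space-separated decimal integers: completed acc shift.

Answer: 0 12448 14

Derivation:
byte[0]=0xA0 cont=1 payload=0x20: acc |= 32<<0 -> completed=0 acc=32 shift=7
byte[1]=0xE1 cont=1 payload=0x61: acc |= 97<<7 -> completed=0 acc=12448 shift=14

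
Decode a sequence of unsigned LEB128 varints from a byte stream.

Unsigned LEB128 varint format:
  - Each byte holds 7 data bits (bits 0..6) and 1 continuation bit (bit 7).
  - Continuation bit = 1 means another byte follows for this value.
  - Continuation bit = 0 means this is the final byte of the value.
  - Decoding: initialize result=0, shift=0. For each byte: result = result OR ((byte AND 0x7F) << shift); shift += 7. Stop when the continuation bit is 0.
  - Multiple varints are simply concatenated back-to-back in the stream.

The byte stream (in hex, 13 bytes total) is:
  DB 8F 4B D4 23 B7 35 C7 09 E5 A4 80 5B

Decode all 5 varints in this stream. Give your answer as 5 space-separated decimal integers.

  byte[0]=0xDB cont=1 payload=0x5B=91: acc |= 91<<0 -> acc=91 shift=7
  byte[1]=0x8F cont=1 payload=0x0F=15: acc |= 15<<7 -> acc=2011 shift=14
  byte[2]=0x4B cont=0 payload=0x4B=75: acc |= 75<<14 -> acc=1230811 shift=21 [end]
Varint 1: bytes[0:3] = DB 8F 4B -> value 1230811 (3 byte(s))
  byte[3]=0xD4 cont=1 payload=0x54=84: acc |= 84<<0 -> acc=84 shift=7
  byte[4]=0x23 cont=0 payload=0x23=35: acc |= 35<<7 -> acc=4564 shift=14 [end]
Varint 2: bytes[3:5] = D4 23 -> value 4564 (2 byte(s))
  byte[5]=0xB7 cont=1 payload=0x37=55: acc |= 55<<0 -> acc=55 shift=7
  byte[6]=0x35 cont=0 payload=0x35=53: acc |= 53<<7 -> acc=6839 shift=14 [end]
Varint 3: bytes[5:7] = B7 35 -> value 6839 (2 byte(s))
  byte[7]=0xC7 cont=1 payload=0x47=71: acc |= 71<<0 -> acc=71 shift=7
  byte[8]=0x09 cont=0 payload=0x09=9: acc |= 9<<7 -> acc=1223 shift=14 [end]
Varint 4: bytes[7:9] = C7 09 -> value 1223 (2 byte(s))
  byte[9]=0xE5 cont=1 payload=0x65=101: acc |= 101<<0 -> acc=101 shift=7
  byte[10]=0xA4 cont=1 payload=0x24=36: acc |= 36<<7 -> acc=4709 shift=14
  byte[11]=0x80 cont=1 payload=0x00=0: acc |= 0<<14 -> acc=4709 shift=21
  byte[12]=0x5B cont=0 payload=0x5B=91: acc |= 91<<21 -> acc=190845541 shift=28 [end]
Varint 5: bytes[9:13] = E5 A4 80 5B -> value 190845541 (4 byte(s))

Answer: 1230811 4564 6839 1223 190845541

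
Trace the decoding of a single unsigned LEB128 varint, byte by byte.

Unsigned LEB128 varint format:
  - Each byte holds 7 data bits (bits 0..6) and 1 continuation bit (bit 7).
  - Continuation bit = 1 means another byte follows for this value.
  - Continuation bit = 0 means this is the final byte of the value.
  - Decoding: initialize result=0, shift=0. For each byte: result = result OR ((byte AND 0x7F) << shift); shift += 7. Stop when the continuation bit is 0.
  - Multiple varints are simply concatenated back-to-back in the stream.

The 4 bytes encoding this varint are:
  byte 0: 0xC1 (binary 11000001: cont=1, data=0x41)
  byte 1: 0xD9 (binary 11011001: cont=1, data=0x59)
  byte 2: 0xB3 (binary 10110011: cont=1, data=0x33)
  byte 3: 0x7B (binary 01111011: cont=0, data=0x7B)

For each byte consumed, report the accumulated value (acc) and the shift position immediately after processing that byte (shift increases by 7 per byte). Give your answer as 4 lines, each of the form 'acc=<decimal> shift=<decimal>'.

byte 0=0xC1: payload=0x41=65, contrib = 65<<0 = 65; acc -> 65, shift -> 7
byte 1=0xD9: payload=0x59=89, contrib = 89<<7 = 11392; acc -> 11457, shift -> 14
byte 2=0xB3: payload=0x33=51, contrib = 51<<14 = 835584; acc -> 847041, shift -> 21
byte 3=0x7B: payload=0x7B=123, contrib = 123<<21 = 257949696; acc -> 258796737, shift -> 28

Answer: acc=65 shift=7
acc=11457 shift=14
acc=847041 shift=21
acc=258796737 shift=28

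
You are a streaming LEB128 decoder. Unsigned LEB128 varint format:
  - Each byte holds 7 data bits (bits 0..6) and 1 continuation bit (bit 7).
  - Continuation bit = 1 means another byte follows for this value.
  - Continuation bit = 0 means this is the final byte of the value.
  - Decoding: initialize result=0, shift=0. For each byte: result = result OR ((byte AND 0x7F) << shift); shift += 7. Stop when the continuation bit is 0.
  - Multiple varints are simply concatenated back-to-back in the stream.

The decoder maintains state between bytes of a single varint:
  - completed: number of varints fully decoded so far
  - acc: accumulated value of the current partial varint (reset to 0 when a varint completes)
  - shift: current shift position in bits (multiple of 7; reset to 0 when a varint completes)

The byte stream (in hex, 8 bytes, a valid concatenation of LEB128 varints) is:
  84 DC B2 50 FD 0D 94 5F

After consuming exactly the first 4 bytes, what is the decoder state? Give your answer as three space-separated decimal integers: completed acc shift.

Answer: 1 0 0

Derivation:
byte[0]=0x84 cont=1 payload=0x04: acc |= 4<<0 -> completed=0 acc=4 shift=7
byte[1]=0xDC cont=1 payload=0x5C: acc |= 92<<7 -> completed=0 acc=11780 shift=14
byte[2]=0xB2 cont=1 payload=0x32: acc |= 50<<14 -> completed=0 acc=830980 shift=21
byte[3]=0x50 cont=0 payload=0x50: varint #1 complete (value=168603140); reset -> completed=1 acc=0 shift=0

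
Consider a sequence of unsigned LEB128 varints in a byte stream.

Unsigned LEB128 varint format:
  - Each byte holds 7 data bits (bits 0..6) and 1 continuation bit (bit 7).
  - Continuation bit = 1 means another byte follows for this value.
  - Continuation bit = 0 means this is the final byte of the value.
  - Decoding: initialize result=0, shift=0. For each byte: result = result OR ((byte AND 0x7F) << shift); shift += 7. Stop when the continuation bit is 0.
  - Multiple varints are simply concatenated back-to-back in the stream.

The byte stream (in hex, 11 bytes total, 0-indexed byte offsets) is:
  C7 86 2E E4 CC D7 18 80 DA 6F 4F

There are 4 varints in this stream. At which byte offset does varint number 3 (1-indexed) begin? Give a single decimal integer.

Answer: 7

Derivation:
  byte[0]=0xC7 cont=1 payload=0x47=71: acc |= 71<<0 -> acc=71 shift=7
  byte[1]=0x86 cont=1 payload=0x06=6: acc |= 6<<7 -> acc=839 shift=14
  byte[2]=0x2E cont=0 payload=0x2E=46: acc |= 46<<14 -> acc=754503 shift=21 [end]
Varint 1: bytes[0:3] = C7 86 2E -> value 754503 (3 byte(s))
  byte[3]=0xE4 cont=1 payload=0x64=100: acc |= 100<<0 -> acc=100 shift=7
  byte[4]=0xCC cont=1 payload=0x4C=76: acc |= 76<<7 -> acc=9828 shift=14
  byte[5]=0xD7 cont=1 payload=0x57=87: acc |= 87<<14 -> acc=1435236 shift=21
  byte[6]=0x18 cont=0 payload=0x18=24: acc |= 24<<21 -> acc=51766884 shift=28 [end]
Varint 2: bytes[3:7] = E4 CC D7 18 -> value 51766884 (4 byte(s))
  byte[7]=0x80 cont=1 payload=0x00=0: acc |= 0<<0 -> acc=0 shift=7
  byte[8]=0xDA cont=1 payload=0x5A=90: acc |= 90<<7 -> acc=11520 shift=14
  byte[9]=0x6F cont=0 payload=0x6F=111: acc |= 111<<14 -> acc=1830144 shift=21 [end]
Varint 3: bytes[7:10] = 80 DA 6F -> value 1830144 (3 byte(s))
  byte[10]=0x4F cont=0 payload=0x4F=79: acc |= 79<<0 -> acc=79 shift=7 [end]
Varint 4: bytes[10:11] = 4F -> value 79 (1 byte(s))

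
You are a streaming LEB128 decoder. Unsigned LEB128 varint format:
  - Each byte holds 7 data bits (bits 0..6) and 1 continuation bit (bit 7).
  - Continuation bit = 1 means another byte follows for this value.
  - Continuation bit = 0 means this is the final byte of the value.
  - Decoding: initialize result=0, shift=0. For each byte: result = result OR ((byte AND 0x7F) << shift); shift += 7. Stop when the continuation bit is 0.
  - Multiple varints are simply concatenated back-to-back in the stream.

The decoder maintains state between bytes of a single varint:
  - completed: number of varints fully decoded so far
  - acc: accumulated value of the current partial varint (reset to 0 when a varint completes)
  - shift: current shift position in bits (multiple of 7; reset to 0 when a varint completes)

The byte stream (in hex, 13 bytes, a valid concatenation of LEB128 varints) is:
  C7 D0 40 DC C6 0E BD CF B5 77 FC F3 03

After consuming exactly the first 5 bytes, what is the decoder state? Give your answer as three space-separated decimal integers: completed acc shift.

Answer: 1 9052 14

Derivation:
byte[0]=0xC7 cont=1 payload=0x47: acc |= 71<<0 -> completed=0 acc=71 shift=7
byte[1]=0xD0 cont=1 payload=0x50: acc |= 80<<7 -> completed=0 acc=10311 shift=14
byte[2]=0x40 cont=0 payload=0x40: varint #1 complete (value=1058887); reset -> completed=1 acc=0 shift=0
byte[3]=0xDC cont=1 payload=0x5C: acc |= 92<<0 -> completed=1 acc=92 shift=7
byte[4]=0xC6 cont=1 payload=0x46: acc |= 70<<7 -> completed=1 acc=9052 shift=14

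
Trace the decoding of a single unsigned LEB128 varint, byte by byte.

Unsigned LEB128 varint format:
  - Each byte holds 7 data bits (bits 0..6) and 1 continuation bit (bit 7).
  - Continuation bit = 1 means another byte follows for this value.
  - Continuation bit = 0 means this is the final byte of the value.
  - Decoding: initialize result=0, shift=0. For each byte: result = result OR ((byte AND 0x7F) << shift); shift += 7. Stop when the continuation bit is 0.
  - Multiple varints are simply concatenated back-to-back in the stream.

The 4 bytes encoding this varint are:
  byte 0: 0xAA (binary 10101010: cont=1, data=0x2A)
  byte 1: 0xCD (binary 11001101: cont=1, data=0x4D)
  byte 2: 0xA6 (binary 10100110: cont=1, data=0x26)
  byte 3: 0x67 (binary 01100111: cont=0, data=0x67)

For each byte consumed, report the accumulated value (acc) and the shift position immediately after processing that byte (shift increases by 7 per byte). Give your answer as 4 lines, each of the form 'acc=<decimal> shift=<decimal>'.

byte 0=0xAA: payload=0x2A=42, contrib = 42<<0 = 42; acc -> 42, shift -> 7
byte 1=0xCD: payload=0x4D=77, contrib = 77<<7 = 9856; acc -> 9898, shift -> 14
byte 2=0xA6: payload=0x26=38, contrib = 38<<14 = 622592; acc -> 632490, shift -> 21
byte 3=0x67: payload=0x67=103, contrib = 103<<21 = 216006656; acc -> 216639146, shift -> 28

Answer: acc=42 shift=7
acc=9898 shift=14
acc=632490 shift=21
acc=216639146 shift=28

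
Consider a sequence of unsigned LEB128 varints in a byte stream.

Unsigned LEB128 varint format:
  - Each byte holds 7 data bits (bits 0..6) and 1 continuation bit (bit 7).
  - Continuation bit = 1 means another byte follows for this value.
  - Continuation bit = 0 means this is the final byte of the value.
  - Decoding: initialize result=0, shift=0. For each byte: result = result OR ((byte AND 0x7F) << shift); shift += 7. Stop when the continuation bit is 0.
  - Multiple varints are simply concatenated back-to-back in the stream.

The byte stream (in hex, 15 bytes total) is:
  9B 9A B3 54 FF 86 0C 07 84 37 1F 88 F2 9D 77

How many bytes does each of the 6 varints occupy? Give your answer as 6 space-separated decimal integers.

Answer: 4 3 1 2 1 4

Derivation:
  byte[0]=0x9B cont=1 payload=0x1B=27: acc |= 27<<0 -> acc=27 shift=7
  byte[1]=0x9A cont=1 payload=0x1A=26: acc |= 26<<7 -> acc=3355 shift=14
  byte[2]=0xB3 cont=1 payload=0x33=51: acc |= 51<<14 -> acc=838939 shift=21
  byte[3]=0x54 cont=0 payload=0x54=84: acc |= 84<<21 -> acc=176999707 shift=28 [end]
Varint 1: bytes[0:4] = 9B 9A B3 54 -> value 176999707 (4 byte(s))
  byte[4]=0xFF cont=1 payload=0x7F=127: acc |= 127<<0 -> acc=127 shift=7
  byte[5]=0x86 cont=1 payload=0x06=6: acc |= 6<<7 -> acc=895 shift=14
  byte[6]=0x0C cont=0 payload=0x0C=12: acc |= 12<<14 -> acc=197503 shift=21 [end]
Varint 2: bytes[4:7] = FF 86 0C -> value 197503 (3 byte(s))
  byte[7]=0x07 cont=0 payload=0x07=7: acc |= 7<<0 -> acc=7 shift=7 [end]
Varint 3: bytes[7:8] = 07 -> value 7 (1 byte(s))
  byte[8]=0x84 cont=1 payload=0x04=4: acc |= 4<<0 -> acc=4 shift=7
  byte[9]=0x37 cont=0 payload=0x37=55: acc |= 55<<7 -> acc=7044 shift=14 [end]
Varint 4: bytes[8:10] = 84 37 -> value 7044 (2 byte(s))
  byte[10]=0x1F cont=0 payload=0x1F=31: acc |= 31<<0 -> acc=31 shift=7 [end]
Varint 5: bytes[10:11] = 1F -> value 31 (1 byte(s))
  byte[11]=0x88 cont=1 payload=0x08=8: acc |= 8<<0 -> acc=8 shift=7
  byte[12]=0xF2 cont=1 payload=0x72=114: acc |= 114<<7 -> acc=14600 shift=14
  byte[13]=0x9D cont=1 payload=0x1D=29: acc |= 29<<14 -> acc=489736 shift=21
  byte[14]=0x77 cont=0 payload=0x77=119: acc |= 119<<21 -> acc=250050824 shift=28 [end]
Varint 6: bytes[11:15] = 88 F2 9D 77 -> value 250050824 (4 byte(s))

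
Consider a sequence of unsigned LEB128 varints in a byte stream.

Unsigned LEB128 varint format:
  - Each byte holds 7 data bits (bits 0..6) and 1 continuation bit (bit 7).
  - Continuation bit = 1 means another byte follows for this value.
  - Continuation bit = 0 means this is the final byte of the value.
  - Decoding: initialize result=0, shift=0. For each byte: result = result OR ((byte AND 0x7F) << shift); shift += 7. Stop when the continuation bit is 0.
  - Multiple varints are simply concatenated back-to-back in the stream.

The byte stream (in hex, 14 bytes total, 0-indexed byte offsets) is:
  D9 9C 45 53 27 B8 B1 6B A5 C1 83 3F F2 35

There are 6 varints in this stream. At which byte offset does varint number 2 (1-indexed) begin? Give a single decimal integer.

  byte[0]=0xD9 cont=1 payload=0x59=89: acc |= 89<<0 -> acc=89 shift=7
  byte[1]=0x9C cont=1 payload=0x1C=28: acc |= 28<<7 -> acc=3673 shift=14
  byte[2]=0x45 cont=0 payload=0x45=69: acc |= 69<<14 -> acc=1134169 shift=21 [end]
Varint 1: bytes[0:3] = D9 9C 45 -> value 1134169 (3 byte(s))
  byte[3]=0x53 cont=0 payload=0x53=83: acc |= 83<<0 -> acc=83 shift=7 [end]
Varint 2: bytes[3:4] = 53 -> value 83 (1 byte(s))
  byte[4]=0x27 cont=0 payload=0x27=39: acc |= 39<<0 -> acc=39 shift=7 [end]
Varint 3: bytes[4:5] = 27 -> value 39 (1 byte(s))
  byte[5]=0xB8 cont=1 payload=0x38=56: acc |= 56<<0 -> acc=56 shift=7
  byte[6]=0xB1 cont=1 payload=0x31=49: acc |= 49<<7 -> acc=6328 shift=14
  byte[7]=0x6B cont=0 payload=0x6B=107: acc |= 107<<14 -> acc=1759416 shift=21 [end]
Varint 4: bytes[5:8] = B8 B1 6B -> value 1759416 (3 byte(s))
  byte[8]=0xA5 cont=1 payload=0x25=37: acc |= 37<<0 -> acc=37 shift=7
  byte[9]=0xC1 cont=1 payload=0x41=65: acc |= 65<<7 -> acc=8357 shift=14
  byte[10]=0x83 cont=1 payload=0x03=3: acc |= 3<<14 -> acc=57509 shift=21
  byte[11]=0x3F cont=0 payload=0x3F=63: acc |= 63<<21 -> acc=132178085 shift=28 [end]
Varint 5: bytes[8:12] = A5 C1 83 3F -> value 132178085 (4 byte(s))
  byte[12]=0xF2 cont=1 payload=0x72=114: acc |= 114<<0 -> acc=114 shift=7
  byte[13]=0x35 cont=0 payload=0x35=53: acc |= 53<<7 -> acc=6898 shift=14 [end]
Varint 6: bytes[12:14] = F2 35 -> value 6898 (2 byte(s))

Answer: 3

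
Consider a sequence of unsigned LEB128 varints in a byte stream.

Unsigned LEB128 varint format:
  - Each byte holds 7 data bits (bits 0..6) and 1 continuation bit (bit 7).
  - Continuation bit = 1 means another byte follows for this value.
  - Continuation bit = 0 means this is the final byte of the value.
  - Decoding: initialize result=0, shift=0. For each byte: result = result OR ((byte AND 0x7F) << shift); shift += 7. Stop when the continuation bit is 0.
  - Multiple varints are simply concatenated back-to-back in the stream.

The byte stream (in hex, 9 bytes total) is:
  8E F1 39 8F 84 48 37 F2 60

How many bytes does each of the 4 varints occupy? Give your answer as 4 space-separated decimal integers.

  byte[0]=0x8E cont=1 payload=0x0E=14: acc |= 14<<0 -> acc=14 shift=7
  byte[1]=0xF1 cont=1 payload=0x71=113: acc |= 113<<7 -> acc=14478 shift=14
  byte[2]=0x39 cont=0 payload=0x39=57: acc |= 57<<14 -> acc=948366 shift=21 [end]
Varint 1: bytes[0:3] = 8E F1 39 -> value 948366 (3 byte(s))
  byte[3]=0x8F cont=1 payload=0x0F=15: acc |= 15<<0 -> acc=15 shift=7
  byte[4]=0x84 cont=1 payload=0x04=4: acc |= 4<<7 -> acc=527 shift=14
  byte[5]=0x48 cont=0 payload=0x48=72: acc |= 72<<14 -> acc=1180175 shift=21 [end]
Varint 2: bytes[3:6] = 8F 84 48 -> value 1180175 (3 byte(s))
  byte[6]=0x37 cont=0 payload=0x37=55: acc |= 55<<0 -> acc=55 shift=7 [end]
Varint 3: bytes[6:7] = 37 -> value 55 (1 byte(s))
  byte[7]=0xF2 cont=1 payload=0x72=114: acc |= 114<<0 -> acc=114 shift=7
  byte[8]=0x60 cont=0 payload=0x60=96: acc |= 96<<7 -> acc=12402 shift=14 [end]
Varint 4: bytes[7:9] = F2 60 -> value 12402 (2 byte(s))

Answer: 3 3 1 2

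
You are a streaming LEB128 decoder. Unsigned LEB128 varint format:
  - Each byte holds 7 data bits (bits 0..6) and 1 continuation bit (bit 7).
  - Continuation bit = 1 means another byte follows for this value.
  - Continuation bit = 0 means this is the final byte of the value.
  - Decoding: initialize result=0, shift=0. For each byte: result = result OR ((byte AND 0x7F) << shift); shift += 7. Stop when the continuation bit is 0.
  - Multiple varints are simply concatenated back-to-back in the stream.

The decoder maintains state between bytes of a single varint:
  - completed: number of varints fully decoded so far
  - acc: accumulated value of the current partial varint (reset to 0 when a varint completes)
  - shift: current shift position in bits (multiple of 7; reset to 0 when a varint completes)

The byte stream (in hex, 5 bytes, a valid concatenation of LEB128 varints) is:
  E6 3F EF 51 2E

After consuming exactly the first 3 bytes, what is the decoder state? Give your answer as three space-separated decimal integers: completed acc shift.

byte[0]=0xE6 cont=1 payload=0x66: acc |= 102<<0 -> completed=0 acc=102 shift=7
byte[1]=0x3F cont=0 payload=0x3F: varint #1 complete (value=8166); reset -> completed=1 acc=0 shift=0
byte[2]=0xEF cont=1 payload=0x6F: acc |= 111<<0 -> completed=1 acc=111 shift=7

Answer: 1 111 7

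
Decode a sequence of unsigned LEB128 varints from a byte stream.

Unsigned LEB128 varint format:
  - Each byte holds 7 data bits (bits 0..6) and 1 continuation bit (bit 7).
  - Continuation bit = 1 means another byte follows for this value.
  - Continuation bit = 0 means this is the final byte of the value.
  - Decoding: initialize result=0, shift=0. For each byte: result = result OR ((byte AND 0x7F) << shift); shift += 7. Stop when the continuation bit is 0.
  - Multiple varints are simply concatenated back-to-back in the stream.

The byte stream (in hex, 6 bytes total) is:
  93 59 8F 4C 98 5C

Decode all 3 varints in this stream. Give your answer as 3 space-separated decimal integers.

  byte[0]=0x93 cont=1 payload=0x13=19: acc |= 19<<0 -> acc=19 shift=7
  byte[1]=0x59 cont=0 payload=0x59=89: acc |= 89<<7 -> acc=11411 shift=14 [end]
Varint 1: bytes[0:2] = 93 59 -> value 11411 (2 byte(s))
  byte[2]=0x8F cont=1 payload=0x0F=15: acc |= 15<<0 -> acc=15 shift=7
  byte[3]=0x4C cont=0 payload=0x4C=76: acc |= 76<<7 -> acc=9743 shift=14 [end]
Varint 2: bytes[2:4] = 8F 4C -> value 9743 (2 byte(s))
  byte[4]=0x98 cont=1 payload=0x18=24: acc |= 24<<0 -> acc=24 shift=7
  byte[5]=0x5C cont=0 payload=0x5C=92: acc |= 92<<7 -> acc=11800 shift=14 [end]
Varint 3: bytes[4:6] = 98 5C -> value 11800 (2 byte(s))

Answer: 11411 9743 11800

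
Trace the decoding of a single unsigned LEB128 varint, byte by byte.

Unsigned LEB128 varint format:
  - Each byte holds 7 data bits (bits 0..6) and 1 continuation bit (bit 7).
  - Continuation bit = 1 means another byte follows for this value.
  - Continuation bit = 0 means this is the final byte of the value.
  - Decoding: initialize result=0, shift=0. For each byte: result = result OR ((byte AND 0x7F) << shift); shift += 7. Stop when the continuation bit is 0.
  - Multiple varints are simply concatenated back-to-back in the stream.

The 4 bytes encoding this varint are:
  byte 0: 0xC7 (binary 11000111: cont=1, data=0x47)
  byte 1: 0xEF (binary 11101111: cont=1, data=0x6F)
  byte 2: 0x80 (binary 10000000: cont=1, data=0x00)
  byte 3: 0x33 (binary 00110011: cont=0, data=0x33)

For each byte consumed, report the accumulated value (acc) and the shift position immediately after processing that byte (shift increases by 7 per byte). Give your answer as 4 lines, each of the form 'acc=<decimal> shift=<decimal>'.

Answer: acc=71 shift=7
acc=14279 shift=14
acc=14279 shift=21
acc=106969031 shift=28

Derivation:
byte 0=0xC7: payload=0x47=71, contrib = 71<<0 = 71; acc -> 71, shift -> 7
byte 1=0xEF: payload=0x6F=111, contrib = 111<<7 = 14208; acc -> 14279, shift -> 14
byte 2=0x80: payload=0x00=0, contrib = 0<<14 = 0; acc -> 14279, shift -> 21
byte 3=0x33: payload=0x33=51, contrib = 51<<21 = 106954752; acc -> 106969031, shift -> 28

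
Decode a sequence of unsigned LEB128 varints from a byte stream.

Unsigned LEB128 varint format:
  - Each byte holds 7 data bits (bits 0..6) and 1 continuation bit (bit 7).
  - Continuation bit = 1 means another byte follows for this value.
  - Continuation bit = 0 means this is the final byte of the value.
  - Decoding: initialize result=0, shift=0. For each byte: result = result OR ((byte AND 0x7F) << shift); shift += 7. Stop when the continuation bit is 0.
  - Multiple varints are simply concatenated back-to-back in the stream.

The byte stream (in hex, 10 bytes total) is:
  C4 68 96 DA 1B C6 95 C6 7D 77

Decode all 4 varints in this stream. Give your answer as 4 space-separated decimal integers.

Answer: 13380 453910 263293638 119

Derivation:
  byte[0]=0xC4 cont=1 payload=0x44=68: acc |= 68<<0 -> acc=68 shift=7
  byte[1]=0x68 cont=0 payload=0x68=104: acc |= 104<<7 -> acc=13380 shift=14 [end]
Varint 1: bytes[0:2] = C4 68 -> value 13380 (2 byte(s))
  byte[2]=0x96 cont=1 payload=0x16=22: acc |= 22<<0 -> acc=22 shift=7
  byte[3]=0xDA cont=1 payload=0x5A=90: acc |= 90<<7 -> acc=11542 shift=14
  byte[4]=0x1B cont=0 payload=0x1B=27: acc |= 27<<14 -> acc=453910 shift=21 [end]
Varint 2: bytes[2:5] = 96 DA 1B -> value 453910 (3 byte(s))
  byte[5]=0xC6 cont=1 payload=0x46=70: acc |= 70<<0 -> acc=70 shift=7
  byte[6]=0x95 cont=1 payload=0x15=21: acc |= 21<<7 -> acc=2758 shift=14
  byte[7]=0xC6 cont=1 payload=0x46=70: acc |= 70<<14 -> acc=1149638 shift=21
  byte[8]=0x7D cont=0 payload=0x7D=125: acc |= 125<<21 -> acc=263293638 shift=28 [end]
Varint 3: bytes[5:9] = C6 95 C6 7D -> value 263293638 (4 byte(s))
  byte[9]=0x77 cont=0 payload=0x77=119: acc |= 119<<0 -> acc=119 shift=7 [end]
Varint 4: bytes[9:10] = 77 -> value 119 (1 byte(s))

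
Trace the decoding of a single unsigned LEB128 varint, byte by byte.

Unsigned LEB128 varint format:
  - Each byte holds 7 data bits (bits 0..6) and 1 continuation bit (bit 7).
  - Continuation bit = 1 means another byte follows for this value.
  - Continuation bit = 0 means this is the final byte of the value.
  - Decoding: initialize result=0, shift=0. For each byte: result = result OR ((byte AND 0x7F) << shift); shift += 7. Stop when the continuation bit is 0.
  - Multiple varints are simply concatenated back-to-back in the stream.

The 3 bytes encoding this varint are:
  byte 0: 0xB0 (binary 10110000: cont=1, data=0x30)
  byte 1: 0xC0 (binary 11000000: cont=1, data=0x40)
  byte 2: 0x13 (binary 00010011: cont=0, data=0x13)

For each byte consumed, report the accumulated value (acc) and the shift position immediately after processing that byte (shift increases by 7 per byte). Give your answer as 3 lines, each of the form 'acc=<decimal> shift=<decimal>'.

byte 0=0xB0: payload=0x30=48, contrib = 48<<0 = 48; acc -> 48, shift -> 7
byte 1=0xC0: payload=0x40=64, contrib = 64<<7 = 8192; acc -> 8240, shift -> 14
byte 2=0x13: payload=0x13=19, contrib = 19<<14 = 311296; acc -> 319536, shift -> 21

Answer: acc=48 shift=7
acc=8240 shift=14
acc=319536 shift=21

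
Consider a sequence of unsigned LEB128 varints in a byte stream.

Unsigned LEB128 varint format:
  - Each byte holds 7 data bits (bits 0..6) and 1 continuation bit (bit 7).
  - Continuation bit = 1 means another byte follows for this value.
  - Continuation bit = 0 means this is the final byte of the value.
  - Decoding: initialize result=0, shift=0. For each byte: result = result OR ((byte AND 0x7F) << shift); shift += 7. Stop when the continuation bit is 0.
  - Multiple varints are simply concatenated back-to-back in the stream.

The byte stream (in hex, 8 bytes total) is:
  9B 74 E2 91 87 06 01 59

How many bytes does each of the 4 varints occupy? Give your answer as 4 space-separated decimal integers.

  byte[0]=0x9B cont=1 payload=0x1B=27: acc |= 27<<0 -> acc=27 shift=7
  byte[1]=0x74 cont=0 payload=0x74=116: acc |= 116<<7 -> acc=14875 shift=14 [end]
Varint 1: bytes[0:2] = 9B 74 -> value 14875 (2 byte(s))
  byte[2]=0xE2 cont=1 payload=0x62=98: acc |= 98<<0 -> acc=98 shift=7
  byte[3]=0x91 cont=1 payload=0x11=17: acc |= 17<<7 -> acc=2274 shift=14
  byte[4]=0x87 cont=1 payload=0x07=7: acc |= 7<<14 -> acc=116962 shift=21
  byte[5]=0x06 cont=0 payload=0x06=6: acc |= 6<<21 -> acc=12699874 shift=28 [end]
Varint 2: bytes[2:6] = E2 91 87 06 -> value 12699874 (4 byte(s))
  byte[6]=0x01 cont=0 payload=0x01=1: acc |= 1<<0 -> acc=1 shift=7 [end]
Varint 3: bytes[6:7] = 01 -> value 1 (1 byte(s))
  byte[7]=0x59 cont=0 payload=0x59=89: acc |= 89<<0 -> acc=89 shift=7 [end]
Varint 4: bytes[7:8] = 59 -> value 89 (1 byte(s))

Answer: 2 4 1 1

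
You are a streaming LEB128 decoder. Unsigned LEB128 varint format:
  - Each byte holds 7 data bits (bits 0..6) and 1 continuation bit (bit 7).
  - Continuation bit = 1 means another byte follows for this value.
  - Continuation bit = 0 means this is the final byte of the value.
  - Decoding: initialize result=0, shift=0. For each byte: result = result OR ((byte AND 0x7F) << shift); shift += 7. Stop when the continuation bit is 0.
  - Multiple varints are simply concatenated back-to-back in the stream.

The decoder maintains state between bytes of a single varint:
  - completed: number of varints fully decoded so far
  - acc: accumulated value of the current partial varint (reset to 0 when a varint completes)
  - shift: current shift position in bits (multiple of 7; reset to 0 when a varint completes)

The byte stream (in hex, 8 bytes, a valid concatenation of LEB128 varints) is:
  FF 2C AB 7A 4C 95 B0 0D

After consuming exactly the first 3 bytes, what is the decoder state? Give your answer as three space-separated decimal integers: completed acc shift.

byte[0]=0xFF cont=1 payload=0x7F: acc |= 127<<0 -> completed=0 acc=127 shift=7
byte[1]=0x2C cont=0 payload=0x2C: varint #1 complete (value=5759); reset -> completed=1 acc=0 shift=0
byte[2]=0xAB cont=1 payload=0x2B: acc |= 43<<0 -> completed=1 acc=43 shift=7

Answer: 1 43 7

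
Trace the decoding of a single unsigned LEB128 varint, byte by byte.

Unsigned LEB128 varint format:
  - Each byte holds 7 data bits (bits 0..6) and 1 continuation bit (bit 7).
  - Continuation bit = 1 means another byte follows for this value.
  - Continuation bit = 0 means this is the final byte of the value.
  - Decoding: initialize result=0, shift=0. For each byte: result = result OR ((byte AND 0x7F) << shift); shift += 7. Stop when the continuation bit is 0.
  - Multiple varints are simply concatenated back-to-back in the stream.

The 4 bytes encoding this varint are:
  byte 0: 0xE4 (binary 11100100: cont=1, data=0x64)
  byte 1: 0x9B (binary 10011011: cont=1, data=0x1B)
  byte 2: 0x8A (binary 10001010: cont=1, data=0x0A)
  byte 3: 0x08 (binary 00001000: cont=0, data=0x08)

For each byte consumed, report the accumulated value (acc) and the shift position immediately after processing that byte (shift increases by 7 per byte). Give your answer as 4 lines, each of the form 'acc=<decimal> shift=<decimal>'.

Answer: acc=100 shift=7
acc=3556 shift=14
acc=167396 shift=21
acc=16944612 shift=28

Derivation:
byte 0=0xE4: payload=0x64=100, contrib = 100<<0 = 100; acc -> 100, shift -> 7
byte 1=0x9B: payload=0x1B=27, contrib = 27<<7 = 3456; acc -> 3556, shift -> 14
byte 2=0x8A: payload=0x0A=10, contrib = 10<<14 = 163840; acc -> 167396, shift -> 21
byte 3=0x08: payload=0x08=8, contrib = 8<<21 = 16777216; acc -> 16944612, shift -> 28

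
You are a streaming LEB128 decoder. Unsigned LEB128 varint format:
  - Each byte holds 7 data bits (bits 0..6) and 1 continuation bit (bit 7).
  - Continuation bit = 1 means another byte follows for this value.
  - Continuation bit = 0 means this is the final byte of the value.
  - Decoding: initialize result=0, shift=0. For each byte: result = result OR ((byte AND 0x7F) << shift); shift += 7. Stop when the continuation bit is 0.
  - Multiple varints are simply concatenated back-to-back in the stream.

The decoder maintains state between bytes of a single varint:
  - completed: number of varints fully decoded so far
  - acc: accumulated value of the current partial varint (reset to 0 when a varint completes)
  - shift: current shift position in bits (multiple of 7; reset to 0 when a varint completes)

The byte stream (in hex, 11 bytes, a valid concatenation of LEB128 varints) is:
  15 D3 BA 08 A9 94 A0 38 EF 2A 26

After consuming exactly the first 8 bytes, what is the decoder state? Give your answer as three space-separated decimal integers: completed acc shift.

Answer: 3 0 0

Derivation:
byte[0]=0x15 cont=0 payload=0x15: varint #1 complete (value=21); reset -> completed=1 acc=0 shift=0
byte[1]=0xD3 cont=1 payload=0x53: acc |= 83<<0 -> completed=1 acc=83 shift=7
byte[2]=0xBA cont=1 payload=0x3A: acc |= 58<<7 -> completed=1 acc=7507 shift=14
byte[3]=0x08 cont=0 payload=0x08: varint #2 complete (value=138579); reset -> completed=2 acc=0 shift=0
byte[4]=0xA9 cont=1 payload=0x29: acc |= 41<<0 -> completed=2 acc=41 shift=7
byte[5]=0x94 cont=1 payload=0x14: acc |= 20<<7 -> completed=2 acc=2601 shift=14
byte[6]=0xA0 cont=1 payload=0x20: acc |= 32<<14 -> completed=2 acc=526889 shift=21
byte[7]=0x38 cont=0 payload=0x38: varint #3 complete (value=117967401); reset -> completed=3 acc=0 shift=0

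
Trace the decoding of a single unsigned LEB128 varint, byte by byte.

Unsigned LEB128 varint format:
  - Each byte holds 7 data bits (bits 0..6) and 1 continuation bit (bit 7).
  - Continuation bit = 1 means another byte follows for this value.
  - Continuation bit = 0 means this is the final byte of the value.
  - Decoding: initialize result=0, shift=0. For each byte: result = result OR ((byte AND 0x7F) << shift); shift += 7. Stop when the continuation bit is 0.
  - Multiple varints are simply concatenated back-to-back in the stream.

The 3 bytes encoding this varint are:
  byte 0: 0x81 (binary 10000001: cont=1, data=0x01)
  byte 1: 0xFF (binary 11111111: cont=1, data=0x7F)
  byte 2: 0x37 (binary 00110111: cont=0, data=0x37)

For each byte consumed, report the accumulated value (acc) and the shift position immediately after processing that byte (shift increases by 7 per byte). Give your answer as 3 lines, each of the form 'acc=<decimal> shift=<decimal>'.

byte 0=0x81: payload=0x01=1, contrib = 1<<0 = 1; acc -> 1, shift -> 7
byte 1=0xFF: payload=0x7F=127, contrib = 127<<7 = 16256; acc -> 16257, shift -> 14
byte 2=0x37: payload=0x37=55, contrib = 55<<14 = 901120; acc -> 917377, shift -> 21

Answer: acc=1 shift=7
acc=16257 shift=14
acc=917377 shift=21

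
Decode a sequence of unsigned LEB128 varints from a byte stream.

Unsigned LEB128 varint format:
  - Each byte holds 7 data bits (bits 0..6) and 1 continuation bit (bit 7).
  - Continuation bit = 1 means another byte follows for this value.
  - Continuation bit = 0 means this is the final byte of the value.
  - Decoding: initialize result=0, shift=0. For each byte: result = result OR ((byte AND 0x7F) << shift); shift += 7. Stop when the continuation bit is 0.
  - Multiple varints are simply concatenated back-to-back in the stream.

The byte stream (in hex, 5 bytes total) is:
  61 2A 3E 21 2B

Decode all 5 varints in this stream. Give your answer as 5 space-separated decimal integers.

Answer: 97 42 62 33 43

Derivation:
  byte[0]=0x61 cont=0 payload=0x61=97: acc |= 97<<0 -> acc=97 shift=7 [end]
Varint 1: bytes[0:1] = 61 -> value 97 (1 byte(s))
  byte[1]=0x2A cont=0 payload=0x2A=42: acc |= 42<<0 -> acc=42 shift=7 [end]
Varint 2: bytes[1:2] = 2A -> value 42 (1 byte(s))
  byte[2]=0x3E cont=0 payload=0x3E=62: acc |= 62<<0 -> acc=62 shift=7 [end]
Varint 3: bytes[2:3] = 3E -> value 62 (1 byte(s))
  byte[3]=0x21 cont=0 payload=0x21=33: acc |= 33<<0 -> acc=33 shift=7 [end]
Varint 4: bytes[3:4] = 21 -> value 33 (1 byte(s))
  byte[4]=0x2B cont=0 payload=0x2B=43: acc |= 43<<0 -> acc=43 shift=7 [end]
Varint 5: bytes[4:5] = 2B -> value 43 (1 byte(s))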